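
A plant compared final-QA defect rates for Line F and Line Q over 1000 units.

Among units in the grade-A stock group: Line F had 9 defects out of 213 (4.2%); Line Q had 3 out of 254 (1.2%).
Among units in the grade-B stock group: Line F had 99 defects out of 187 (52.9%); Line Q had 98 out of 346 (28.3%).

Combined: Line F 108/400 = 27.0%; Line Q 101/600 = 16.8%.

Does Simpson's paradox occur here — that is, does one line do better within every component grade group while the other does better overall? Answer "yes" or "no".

Within each component grade level (grade-A stock 4.2% vs 1.2%; grade-B stock 52.9% vs 28.3%), Line Q has the lower rate every time. Pooled: 27.0% vs 16.8% — Line Q has the lower rate overall. They agree.

no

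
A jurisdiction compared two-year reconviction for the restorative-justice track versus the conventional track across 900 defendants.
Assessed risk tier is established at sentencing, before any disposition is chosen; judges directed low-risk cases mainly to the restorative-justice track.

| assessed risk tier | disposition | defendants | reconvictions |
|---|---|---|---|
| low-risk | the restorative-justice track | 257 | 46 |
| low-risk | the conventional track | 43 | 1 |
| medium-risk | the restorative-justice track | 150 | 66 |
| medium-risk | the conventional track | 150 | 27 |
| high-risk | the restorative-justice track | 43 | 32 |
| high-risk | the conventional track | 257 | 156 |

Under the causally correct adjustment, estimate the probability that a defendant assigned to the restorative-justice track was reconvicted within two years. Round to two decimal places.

0.45

The assessed risk tier-specific comparison favours the conventional track throughout, but the pooled figures favour the restorative-justice track. The question is whether to condition on assessed risk tier.
Since assessed risk tier is a pre-existing factor (not a product of the disposition) and it affects the outcome on its own, it is a confounder. The stratified rates, not the pooled rate, identify the causal effect.
Standardising the restorative-justice track to the population assessed risk tier mix: 0.333·46/257 + 0.333·66/150 + 0.333·32/43 = 0.454.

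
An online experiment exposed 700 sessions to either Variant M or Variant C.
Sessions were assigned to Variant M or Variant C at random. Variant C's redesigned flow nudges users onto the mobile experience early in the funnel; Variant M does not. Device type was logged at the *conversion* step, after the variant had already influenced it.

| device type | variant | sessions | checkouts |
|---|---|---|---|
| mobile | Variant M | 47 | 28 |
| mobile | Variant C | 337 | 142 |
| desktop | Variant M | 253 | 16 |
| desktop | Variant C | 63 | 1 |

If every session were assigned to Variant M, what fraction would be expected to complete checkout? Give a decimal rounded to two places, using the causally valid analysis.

0.15

Within every device type level Variant M has the higher rate, yet pooled Variant C does — Simpson's reversal.
Device type is downstream of the variant. One should not condition on a consequence of treatment, so the overall rates are the right comparison.
So P(outcome | do(Variant M)) is just the pooled rate for Variant M: 44/300 = 0.147.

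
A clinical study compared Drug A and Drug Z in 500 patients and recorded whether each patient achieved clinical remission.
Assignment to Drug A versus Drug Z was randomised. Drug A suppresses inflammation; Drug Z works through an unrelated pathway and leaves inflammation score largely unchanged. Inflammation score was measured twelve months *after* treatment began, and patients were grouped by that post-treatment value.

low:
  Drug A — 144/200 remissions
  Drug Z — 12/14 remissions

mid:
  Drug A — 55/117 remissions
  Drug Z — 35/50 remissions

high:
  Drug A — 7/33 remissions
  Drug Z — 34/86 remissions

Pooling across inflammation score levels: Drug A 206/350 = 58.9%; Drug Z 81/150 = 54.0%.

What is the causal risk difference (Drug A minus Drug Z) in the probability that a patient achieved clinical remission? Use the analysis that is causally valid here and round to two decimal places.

Inflammation score lies on the pathway drug → inflammation score → outcome, so adjusting for it blocks the indirect effect. For the total causal effect of drug, use the unadjusted pooled rates.
The causal difference is the pooled difference: 0.589 − 0.540 = +0.049.

+0.05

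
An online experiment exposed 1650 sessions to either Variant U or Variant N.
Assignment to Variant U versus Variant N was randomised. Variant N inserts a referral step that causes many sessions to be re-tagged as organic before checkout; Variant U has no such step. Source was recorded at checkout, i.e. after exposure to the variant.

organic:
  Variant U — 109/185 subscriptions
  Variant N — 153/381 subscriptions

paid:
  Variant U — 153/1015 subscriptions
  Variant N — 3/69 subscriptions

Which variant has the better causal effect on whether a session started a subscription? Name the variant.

Traffic source lies on the pathway variant → traffic source → outcome, so adjusting for it blocks the indirect effect. For the total causal effect of variant, use the unadjusted pooled rates.
Pooled: Variant U 21.8% vs Variant N 34.7%; Variant N is higher overall.

Variant N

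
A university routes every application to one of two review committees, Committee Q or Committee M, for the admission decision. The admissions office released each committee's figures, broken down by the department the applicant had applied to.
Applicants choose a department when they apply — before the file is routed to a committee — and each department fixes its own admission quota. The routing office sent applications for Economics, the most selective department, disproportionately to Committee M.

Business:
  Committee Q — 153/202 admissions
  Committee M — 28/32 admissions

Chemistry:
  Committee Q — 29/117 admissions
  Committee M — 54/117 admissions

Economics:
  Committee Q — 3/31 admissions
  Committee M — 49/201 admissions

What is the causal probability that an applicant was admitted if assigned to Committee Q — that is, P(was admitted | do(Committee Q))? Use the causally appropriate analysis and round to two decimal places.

Since department is a pre-existing factor (not a product of the review committee) and it affects the outcome on its own, it is a confounder. The stratified rates, not the pooled rate, identify the causal effect.
Standardising Committee Q to the population department mix: 0.334·153/202 + 0.334·29/117 + 0.331·3/31 = 0.368.

0.37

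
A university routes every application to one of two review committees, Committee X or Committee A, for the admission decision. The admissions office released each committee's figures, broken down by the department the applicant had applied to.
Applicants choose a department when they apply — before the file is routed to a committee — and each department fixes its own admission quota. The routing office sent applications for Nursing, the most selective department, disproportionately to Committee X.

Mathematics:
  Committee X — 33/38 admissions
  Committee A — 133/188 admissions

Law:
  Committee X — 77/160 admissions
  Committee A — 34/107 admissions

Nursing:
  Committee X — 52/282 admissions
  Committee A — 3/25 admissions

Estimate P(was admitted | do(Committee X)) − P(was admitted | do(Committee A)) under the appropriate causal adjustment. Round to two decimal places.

Nothing the review committee does changes department; the imbalance is an allocation artefact. With department also predicting the outcome, the pooled figure is confounded, and the within-stratum comparison is the causal one.
Adjusting over the population distribution of department: 0.282·(0.868−0.707) + 0.334·(0.481−0.318) + 0.384·(0.184−0.120) = +0.125.

+0.12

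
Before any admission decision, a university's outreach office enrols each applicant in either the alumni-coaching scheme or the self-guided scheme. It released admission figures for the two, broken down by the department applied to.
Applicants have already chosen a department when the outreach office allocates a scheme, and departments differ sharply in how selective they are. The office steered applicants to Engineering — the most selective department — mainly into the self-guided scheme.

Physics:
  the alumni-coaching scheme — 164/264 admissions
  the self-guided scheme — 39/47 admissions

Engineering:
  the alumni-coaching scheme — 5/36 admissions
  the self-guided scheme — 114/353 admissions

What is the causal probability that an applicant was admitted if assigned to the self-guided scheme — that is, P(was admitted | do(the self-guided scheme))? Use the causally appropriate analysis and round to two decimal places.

0.55

the self-guided scheme is higher inside every department stratum but the alumni-coaching scheme is higher in aggregate. Whether to stratify depends on how department relates to the outreach scheme.
Department satisfies the back-door criterion: it is not a descendant of the outreach scheme, and it blocks the spurious path from outreach scheme to outcome. Adjusting for it (i.e., using the within-department rates) gives the causal effect.
Standardising the self-guided scheme to the population department mix: 0.444·39/47 + 0.556·114/353 = 0.548.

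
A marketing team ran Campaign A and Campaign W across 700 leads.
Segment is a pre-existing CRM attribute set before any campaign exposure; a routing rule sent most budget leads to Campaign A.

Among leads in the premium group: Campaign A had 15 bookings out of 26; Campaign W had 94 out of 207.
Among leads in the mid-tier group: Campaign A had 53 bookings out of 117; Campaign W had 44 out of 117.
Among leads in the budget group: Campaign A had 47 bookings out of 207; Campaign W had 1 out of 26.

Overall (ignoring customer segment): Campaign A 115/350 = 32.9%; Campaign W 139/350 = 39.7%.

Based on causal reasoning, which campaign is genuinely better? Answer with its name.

Customer segment is set before the campaign has any effect — it is not caused by the campaign — and it independently drives the outcome. That makes it a confounder, so the causal comparison is within customer segment levels.
Within each level — premium: 57.7% vs 45.4%; mid-tier: 45.3% vs 37.6%; budget: 22.7% vs 3.8% — Campaign A is higher every time.

Campaign A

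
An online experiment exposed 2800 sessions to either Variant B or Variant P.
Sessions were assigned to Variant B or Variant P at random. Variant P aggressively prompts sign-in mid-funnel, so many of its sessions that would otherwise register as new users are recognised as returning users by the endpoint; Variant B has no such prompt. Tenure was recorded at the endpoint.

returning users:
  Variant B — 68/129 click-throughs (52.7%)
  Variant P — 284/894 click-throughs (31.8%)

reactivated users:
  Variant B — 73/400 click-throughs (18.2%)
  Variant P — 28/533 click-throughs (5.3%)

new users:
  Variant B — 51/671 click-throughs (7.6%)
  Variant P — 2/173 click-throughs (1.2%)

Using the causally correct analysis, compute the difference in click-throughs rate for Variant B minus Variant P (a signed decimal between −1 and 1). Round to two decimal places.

-0.04

User tenure lies on the pathway variant → user tenure → outcome, so adjusting for it blocks the indirect effect. For the total causal effect of variant, use the unadjusted pooled rates.
The causal difference is the pooled difference: 0.160 − 0.196 = -0.036.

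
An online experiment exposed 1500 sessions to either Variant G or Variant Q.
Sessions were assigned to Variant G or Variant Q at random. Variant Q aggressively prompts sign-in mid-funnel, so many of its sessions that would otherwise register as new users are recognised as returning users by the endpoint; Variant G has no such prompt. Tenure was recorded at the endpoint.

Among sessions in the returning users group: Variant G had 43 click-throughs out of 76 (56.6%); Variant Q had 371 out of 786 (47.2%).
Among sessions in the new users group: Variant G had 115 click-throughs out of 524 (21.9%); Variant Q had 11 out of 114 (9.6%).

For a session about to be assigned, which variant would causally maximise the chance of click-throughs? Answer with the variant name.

Variant Q

Because the variant influences user tenure, user tenure is a post-treatment mediator, not a confounder. Stratifying on it would bias the estimate; the causal effect is the crude pooled difference.
Pooled: Variant G 26.3% vs Variant Q 42.4%; Variant Q is higher overall.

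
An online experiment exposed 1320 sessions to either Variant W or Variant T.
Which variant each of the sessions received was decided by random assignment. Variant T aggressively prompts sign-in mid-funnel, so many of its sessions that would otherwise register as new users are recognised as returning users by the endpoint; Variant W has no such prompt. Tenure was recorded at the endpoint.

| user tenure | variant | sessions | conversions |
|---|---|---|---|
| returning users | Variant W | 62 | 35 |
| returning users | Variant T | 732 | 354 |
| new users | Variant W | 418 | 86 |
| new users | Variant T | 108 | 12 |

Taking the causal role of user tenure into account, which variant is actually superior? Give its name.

User tenure is recorded after the variant and is itself shifted by it — it sits on the causal path from variant to outcome. Conditioning on a mediator would strip out part of the effect we want; the pooled comparison gives the total causal effect.
Pooled: Variant W 25.2% vs Variant T 43.6%; Variant T is higher overall.

Variant T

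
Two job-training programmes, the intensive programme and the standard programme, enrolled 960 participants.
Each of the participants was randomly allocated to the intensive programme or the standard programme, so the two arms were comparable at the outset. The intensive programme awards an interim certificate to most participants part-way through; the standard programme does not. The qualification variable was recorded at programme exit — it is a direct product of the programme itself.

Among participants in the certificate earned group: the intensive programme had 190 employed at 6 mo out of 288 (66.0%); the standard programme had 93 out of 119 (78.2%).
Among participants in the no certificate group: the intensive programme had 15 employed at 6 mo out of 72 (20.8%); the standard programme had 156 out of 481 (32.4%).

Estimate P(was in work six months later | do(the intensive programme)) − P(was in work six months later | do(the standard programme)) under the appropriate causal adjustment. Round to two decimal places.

Qualification attained during the programme is downstream of the programme. One should not condition on a consequence of treatment, so the overall rates are the right comparison.
The causal difference is the pooled difference: 0.569 − 0.415 = +0.154.

+0.15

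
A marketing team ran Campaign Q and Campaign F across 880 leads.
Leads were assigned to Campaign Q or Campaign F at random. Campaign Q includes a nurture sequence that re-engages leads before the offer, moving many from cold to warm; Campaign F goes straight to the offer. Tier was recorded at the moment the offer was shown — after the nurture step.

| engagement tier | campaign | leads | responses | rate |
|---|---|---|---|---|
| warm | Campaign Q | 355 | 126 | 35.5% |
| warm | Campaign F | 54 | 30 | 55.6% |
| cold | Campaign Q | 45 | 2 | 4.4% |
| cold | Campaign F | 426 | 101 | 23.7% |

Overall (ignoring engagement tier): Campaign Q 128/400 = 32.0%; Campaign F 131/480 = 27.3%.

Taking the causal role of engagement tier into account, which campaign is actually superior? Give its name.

Campaign Q

Within every engagement tier level Campaign F has the higher rate, yet pooled Campaign Q does — Simpson's reversal.
The distribution of engagement tier is itself part of what the campaign does — it is an intermediate outcome. Holding it fixed would remove that part of the effect; the total effect is the pooled difference.
Pooled: Campaign Q 32.0% vs Campaign F 27.3%; Campaign Q is higher overall.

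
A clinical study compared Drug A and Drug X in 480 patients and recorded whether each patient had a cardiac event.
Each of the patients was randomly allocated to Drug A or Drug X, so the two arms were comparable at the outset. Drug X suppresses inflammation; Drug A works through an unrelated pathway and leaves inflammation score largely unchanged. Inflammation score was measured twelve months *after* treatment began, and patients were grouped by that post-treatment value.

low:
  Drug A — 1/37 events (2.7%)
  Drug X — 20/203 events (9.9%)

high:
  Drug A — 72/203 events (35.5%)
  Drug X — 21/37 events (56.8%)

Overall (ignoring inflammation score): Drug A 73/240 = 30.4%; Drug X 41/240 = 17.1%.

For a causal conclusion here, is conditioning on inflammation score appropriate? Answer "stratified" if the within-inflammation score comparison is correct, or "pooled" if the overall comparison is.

pooled

Within every inflammation score level Drug A has the lower rate, yet pooled Drug X does — Simpson's reversal.
Inflammation score is recorded after the drug and is itself shifted by it — it sits on the causal path from drug to outcome. Conditioning on a mediator would strip out part of the effect we want; the pooled comparison gives the total causal effect.
Pooled: Drug A 30.4% vs Drug X 17.1%; Drug X is lower overall.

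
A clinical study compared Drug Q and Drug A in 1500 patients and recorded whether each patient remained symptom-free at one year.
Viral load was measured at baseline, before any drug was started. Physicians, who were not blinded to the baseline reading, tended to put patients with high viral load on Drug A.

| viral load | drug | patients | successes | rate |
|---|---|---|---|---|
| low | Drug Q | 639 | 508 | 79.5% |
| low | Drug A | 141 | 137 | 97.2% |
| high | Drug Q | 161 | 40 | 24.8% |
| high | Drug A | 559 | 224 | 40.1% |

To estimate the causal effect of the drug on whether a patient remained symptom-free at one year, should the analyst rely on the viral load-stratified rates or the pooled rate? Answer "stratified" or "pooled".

stratified

Within every viral load level Drug A has the higher rate, yet pooled Drug Q does — Simpson's reversal.
Viral load differs across drugs for reasons unrelated to any effect of the drug itself, and it separately predicts the outcome — a classic confounder. We must compare within viral load levels.
Within each level — low: 79.5% vs 97.2%; high: 24.8% vs 40.1% — Drug A is higher every time.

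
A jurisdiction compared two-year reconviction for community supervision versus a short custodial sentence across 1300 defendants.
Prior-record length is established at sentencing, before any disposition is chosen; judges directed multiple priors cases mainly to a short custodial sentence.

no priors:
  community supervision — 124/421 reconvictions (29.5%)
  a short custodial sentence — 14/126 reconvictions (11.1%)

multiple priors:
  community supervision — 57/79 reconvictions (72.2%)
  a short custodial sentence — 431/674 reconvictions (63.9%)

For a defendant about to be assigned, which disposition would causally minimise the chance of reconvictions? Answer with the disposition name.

Prior-record length differs across dispositions for reasons unrelated to any effect of the disposition itself, and it separately predicts the outcome — a classic confounder. We must compare within prior-record length levels.
Within each level — no priors: 29.5% vs 11.1%; multiple priors: 72.2% vs 63.9% — a short custodial sentence is lower every time.

a short custodial sentence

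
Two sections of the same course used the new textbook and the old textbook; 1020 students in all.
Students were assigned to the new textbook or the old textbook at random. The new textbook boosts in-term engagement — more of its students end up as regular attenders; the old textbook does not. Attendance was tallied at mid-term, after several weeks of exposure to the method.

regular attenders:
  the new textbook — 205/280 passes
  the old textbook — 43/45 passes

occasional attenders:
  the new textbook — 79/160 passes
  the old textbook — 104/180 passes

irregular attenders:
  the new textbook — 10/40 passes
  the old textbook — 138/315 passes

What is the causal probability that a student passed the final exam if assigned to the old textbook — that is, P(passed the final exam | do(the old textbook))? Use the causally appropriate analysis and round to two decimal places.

0.53

Stratifying would compare teaching methods among students the teaching methods themselves sorted into mid-term attendance groups — a form of selection on an intermediate. The unconditioned pooled rates give the total causal effect.
So P(outcome | do(the old textbook)) is just the pooled rate for the old textbook: 285/540 = 0.528.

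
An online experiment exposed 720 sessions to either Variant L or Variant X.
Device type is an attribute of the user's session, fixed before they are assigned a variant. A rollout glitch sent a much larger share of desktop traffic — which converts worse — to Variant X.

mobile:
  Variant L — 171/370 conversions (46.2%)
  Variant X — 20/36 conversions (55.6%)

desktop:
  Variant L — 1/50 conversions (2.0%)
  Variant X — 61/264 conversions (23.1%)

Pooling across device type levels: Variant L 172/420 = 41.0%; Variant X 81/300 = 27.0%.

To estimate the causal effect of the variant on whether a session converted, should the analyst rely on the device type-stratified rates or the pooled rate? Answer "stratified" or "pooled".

Nothing the variant does changes device type; the imbalance is an allocation artefact. With device type also predicting the outcome, the pooled figure is confounded, and the within-stratum comparison is the causal one.
Within each level — mobile: 46.2% vs 55.6%; desktop: 2.0% vs 23.1% — Variant X is higher every time.

stratified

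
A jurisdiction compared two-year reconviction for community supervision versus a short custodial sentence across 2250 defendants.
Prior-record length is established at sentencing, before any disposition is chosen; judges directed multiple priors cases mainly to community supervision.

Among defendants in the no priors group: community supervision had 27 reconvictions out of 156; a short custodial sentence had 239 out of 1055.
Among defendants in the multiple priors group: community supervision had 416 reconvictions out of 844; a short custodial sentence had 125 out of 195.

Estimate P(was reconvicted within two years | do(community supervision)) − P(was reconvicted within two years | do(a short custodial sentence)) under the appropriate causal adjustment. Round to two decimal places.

Prior-record length is set before the disposition has any effect — it is not caused by the disposition — and it independently drives the outcome. That makes it a confounder, so the causal comparison is within prior-record length levels.
Adjusting over the population distribution of prior-record length: 0.538·(0.173−0.227) + 0.462·(0.493−0.641) = -0.097.

-0.10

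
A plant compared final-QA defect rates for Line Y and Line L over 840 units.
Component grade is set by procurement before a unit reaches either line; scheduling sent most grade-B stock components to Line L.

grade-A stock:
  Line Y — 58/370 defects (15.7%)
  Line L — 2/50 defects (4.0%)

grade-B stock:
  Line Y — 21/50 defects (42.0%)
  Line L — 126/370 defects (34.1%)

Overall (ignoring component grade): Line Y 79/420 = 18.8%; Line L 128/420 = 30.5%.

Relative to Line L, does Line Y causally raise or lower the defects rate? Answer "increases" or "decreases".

increases

Within every component grade level Line L has the lower rate, yet pooled Line Y does — Simpson's reversal.
Component grade is set before the line has any effect — it is not caused by the line — and it independently drives the outcome. That makes it a confounder, so the causal comparison is within component grade levels.
Within each level — grade-A stock: 15.7% vs 4.0%; grade-B stock: 42.0% vs 34.1% — Line L is lower every time.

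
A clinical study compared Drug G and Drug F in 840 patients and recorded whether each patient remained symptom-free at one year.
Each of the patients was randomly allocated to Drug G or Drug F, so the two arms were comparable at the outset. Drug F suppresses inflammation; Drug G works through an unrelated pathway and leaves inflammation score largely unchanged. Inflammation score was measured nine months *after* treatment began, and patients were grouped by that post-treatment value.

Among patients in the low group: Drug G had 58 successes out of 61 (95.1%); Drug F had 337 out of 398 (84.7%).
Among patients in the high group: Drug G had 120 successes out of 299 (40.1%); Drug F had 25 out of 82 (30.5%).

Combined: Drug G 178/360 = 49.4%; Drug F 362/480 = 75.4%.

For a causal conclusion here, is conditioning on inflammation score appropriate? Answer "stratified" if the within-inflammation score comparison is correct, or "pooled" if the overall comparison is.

The distribution of inflammation score is itself part of what the drug does — it is an intermediate outcome. Holding it fixed would remove that part of the effect; the total effect is the pooled difference.
Pooled: Drug G 49.4% vs Drug F 75.4%; Drug F is higher overall.

pooled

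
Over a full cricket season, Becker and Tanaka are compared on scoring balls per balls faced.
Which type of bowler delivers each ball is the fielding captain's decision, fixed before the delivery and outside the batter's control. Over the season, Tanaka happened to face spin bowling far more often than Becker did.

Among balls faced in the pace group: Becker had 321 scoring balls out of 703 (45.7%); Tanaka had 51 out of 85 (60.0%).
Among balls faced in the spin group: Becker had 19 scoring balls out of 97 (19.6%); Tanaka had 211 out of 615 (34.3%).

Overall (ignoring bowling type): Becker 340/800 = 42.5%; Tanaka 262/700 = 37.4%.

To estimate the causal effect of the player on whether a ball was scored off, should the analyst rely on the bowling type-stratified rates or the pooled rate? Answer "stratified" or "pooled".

Here bowling type is a common cause — it drives both which player a case falls under and the outcome. The crude comparison mixes populations; the stratum-specific rates are the causally relevant ones.
Within each level — pace: 45.7% vs 60.0%; spin: 19.6% vs 34.3% — Tanaka is higher every time.

stratified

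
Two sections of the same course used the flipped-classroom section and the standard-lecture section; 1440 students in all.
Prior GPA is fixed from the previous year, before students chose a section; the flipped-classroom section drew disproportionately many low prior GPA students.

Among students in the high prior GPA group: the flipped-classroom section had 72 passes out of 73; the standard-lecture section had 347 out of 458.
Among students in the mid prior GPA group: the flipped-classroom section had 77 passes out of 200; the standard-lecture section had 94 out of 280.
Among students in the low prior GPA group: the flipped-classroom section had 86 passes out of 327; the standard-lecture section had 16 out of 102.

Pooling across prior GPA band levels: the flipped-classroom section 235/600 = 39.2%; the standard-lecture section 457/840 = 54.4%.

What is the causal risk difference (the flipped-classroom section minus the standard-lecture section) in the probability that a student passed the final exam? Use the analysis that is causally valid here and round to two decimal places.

+0.13

Within every prior GPA band level the flipped-classroom section has the higher rate, yet pooled the standard-lecture section does — Simpson's reversal.
Prior GPA band differs across teaching methods for reasons unrelated to any effect of the teaching method itself, and it separately predicts the outcome — a classic confounder. We must compare within prior GPA band levels.
Adjusting over the population distribution of prior GPA band: 0.369·(0.986−0.758) + 0.333·(0.385−0.336) + 0.298·(0.263−0.157) = +0.132.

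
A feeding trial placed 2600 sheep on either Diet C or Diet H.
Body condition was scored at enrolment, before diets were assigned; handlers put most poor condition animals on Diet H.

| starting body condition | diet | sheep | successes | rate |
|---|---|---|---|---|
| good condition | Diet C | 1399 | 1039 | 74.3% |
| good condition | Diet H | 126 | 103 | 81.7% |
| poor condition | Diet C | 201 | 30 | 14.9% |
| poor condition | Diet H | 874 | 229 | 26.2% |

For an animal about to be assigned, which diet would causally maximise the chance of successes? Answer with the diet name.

Diet H

Within every starting body condition level Diet H has the higher rate, yet pooled Diet C does — Simpson's reversal.
Starting body condition is set before the diet has any effect — it is not caused by the diet — and it independently drives the outcome. That makes it a confounder, so the causal comparison is within starting body condition levels.
Within each level — good condition: 74.3% vs 81.7%; poor condition: 14.9% vs 26.2% — Diet H is higher every time.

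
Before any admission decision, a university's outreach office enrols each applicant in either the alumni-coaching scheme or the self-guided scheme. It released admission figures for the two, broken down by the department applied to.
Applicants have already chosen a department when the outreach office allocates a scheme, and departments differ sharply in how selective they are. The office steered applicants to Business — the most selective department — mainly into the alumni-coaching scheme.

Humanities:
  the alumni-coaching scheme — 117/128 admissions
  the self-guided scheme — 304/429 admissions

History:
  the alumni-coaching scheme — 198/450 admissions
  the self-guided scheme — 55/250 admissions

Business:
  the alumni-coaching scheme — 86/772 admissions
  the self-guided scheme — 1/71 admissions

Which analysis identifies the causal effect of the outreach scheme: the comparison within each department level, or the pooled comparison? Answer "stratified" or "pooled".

stratified

Within every department level the alumni-coaching scheme has the higher rate, yet pooled the self-guided scheme does — Simpson's reversal.
Here department is a common cause — it drives both which outreach scheme a case falls under and the outcome. The crude comparison mixes populations; the stratum-specific rates are the causally relevant ones.
Within each level — Humanities: 91.4% vs 70.9%; History: 44.0% vs 22.0%; Business: 11.1% vs 1.4% — the alumni-coaching scheme is higher every time.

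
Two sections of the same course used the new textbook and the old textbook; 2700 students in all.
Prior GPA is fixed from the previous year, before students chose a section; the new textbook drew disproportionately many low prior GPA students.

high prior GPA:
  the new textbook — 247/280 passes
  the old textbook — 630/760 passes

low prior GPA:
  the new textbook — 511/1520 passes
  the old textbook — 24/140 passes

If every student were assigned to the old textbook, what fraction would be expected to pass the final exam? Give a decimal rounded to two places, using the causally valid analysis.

0.42

The prior GPA band-specific comparison favours the new textbook throughout, but the pooled figures favour the old textbook. The question is whether to condition on prior GPA band.
Prior GPA band satisfies the back-door criterion: it is not a descendant of the teaching method, and it blocks the spurious path from teaching method to outcome. Adjusting for it (i.e., using the within-prior GPA band rates) gives the causal effect.
Standardising the old textbook to the population prior GPA band mix: 0.385·630/760 + 0.615·24/140 = 0.425.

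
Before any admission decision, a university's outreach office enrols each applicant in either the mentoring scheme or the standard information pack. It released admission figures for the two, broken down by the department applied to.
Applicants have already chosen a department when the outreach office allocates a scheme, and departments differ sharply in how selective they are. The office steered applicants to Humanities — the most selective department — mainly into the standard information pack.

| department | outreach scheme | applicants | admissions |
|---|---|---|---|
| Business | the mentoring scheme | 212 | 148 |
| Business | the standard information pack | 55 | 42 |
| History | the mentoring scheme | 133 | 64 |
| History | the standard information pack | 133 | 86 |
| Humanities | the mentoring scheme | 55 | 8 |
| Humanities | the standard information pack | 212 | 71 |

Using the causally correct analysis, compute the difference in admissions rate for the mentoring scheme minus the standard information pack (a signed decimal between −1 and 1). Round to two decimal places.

The stratified and pooled comparisons disagree (the standard information pack wins within each department; the mentoring scheme wins overall), so the answer turns on the causal role of department.
Nothing the outreach scheme does changes department; the imbalance is an allocation artefact. With department also predicting the outcome, the pooled figure is confounded, and the within-stratum comparison is the causal one.
Adjusting over the population distribution of department: 0.334·(0.698−0.764) + 0.333·(0.481−0.647) + 0.334·(0.145−0.335) = -0.140.

-0.14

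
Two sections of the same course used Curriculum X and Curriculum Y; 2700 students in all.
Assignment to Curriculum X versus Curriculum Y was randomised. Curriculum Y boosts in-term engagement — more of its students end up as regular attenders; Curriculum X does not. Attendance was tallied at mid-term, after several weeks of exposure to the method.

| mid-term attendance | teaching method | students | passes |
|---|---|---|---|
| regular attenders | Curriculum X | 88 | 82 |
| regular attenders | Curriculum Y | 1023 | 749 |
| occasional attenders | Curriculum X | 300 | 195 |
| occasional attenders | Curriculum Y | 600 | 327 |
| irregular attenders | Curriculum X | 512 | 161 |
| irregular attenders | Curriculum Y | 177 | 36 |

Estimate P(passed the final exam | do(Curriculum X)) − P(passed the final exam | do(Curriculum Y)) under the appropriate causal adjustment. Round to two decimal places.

The mid-term attendance-specific comparison favours Curriculum X throughout, but the pooled figures favour Curriculum Y. The question is whether to condition on mid-term attendance.
Mid-term attendance here is a post-treatment variable shaped by the teaching method; conditioning on it would introduce bias rather than remove it. The overall comparison is the causal one.
The causal difference is the pooled difference: 0.487 − 0.618 = -0.131.

-0.13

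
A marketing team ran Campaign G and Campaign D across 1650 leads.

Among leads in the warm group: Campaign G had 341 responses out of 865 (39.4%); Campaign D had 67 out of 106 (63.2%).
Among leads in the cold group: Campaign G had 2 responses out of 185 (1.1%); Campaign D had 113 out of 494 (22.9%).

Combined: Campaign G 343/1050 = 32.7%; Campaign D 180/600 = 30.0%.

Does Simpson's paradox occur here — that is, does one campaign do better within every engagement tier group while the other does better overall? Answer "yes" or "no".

Within each engagement tier level (warm 39.4% vs 63.2%; cold 1.1% vs 22.9%), Campaign D has the higher rate every time. Pooled: 32.7% vs 30.0% — Campaign G has the higher rate overall. The two comparisons disagree.

yes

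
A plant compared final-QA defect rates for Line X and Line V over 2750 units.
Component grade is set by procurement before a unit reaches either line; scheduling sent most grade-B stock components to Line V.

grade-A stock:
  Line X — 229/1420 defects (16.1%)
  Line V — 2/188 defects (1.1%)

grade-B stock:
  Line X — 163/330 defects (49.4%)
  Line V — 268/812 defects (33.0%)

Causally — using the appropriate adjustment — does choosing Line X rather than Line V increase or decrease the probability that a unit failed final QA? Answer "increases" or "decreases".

Line V is lower inside every component grade stratum but Line X is lower in aggregate. Whether to stratify depends on how component grade relates to the line.
Component grade is set before the line has any effect — it is not caused by the line — and it independently drives the outcome. That makes it a confounder, so the causal comparison is within component grade levels.
Within each level — grade-A stock: 16.1% vs 1.1%; grade-B stock: 49.4% vs 33.0% — Line V is lower every time.

increases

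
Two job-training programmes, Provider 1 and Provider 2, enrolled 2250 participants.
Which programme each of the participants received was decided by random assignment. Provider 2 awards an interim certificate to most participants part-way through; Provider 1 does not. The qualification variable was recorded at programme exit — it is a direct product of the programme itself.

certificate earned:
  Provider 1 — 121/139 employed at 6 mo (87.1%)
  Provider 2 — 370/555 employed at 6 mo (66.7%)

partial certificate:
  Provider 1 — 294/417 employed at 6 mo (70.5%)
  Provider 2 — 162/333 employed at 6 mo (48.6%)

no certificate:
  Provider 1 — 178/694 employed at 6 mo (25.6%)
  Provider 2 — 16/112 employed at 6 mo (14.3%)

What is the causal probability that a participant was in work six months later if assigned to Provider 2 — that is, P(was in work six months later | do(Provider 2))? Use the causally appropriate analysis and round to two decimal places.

Stratifying would compare programmes among participants the programmes themselves sorted into qualification attained during the programme groups — a form of selection on an intermediate. The unconditioned pooled rates give the total causal effect.
So P(outcome | do(Provider 2)) is just the pooled rate for Provider 2: 548/1000 = 0.548.

0.55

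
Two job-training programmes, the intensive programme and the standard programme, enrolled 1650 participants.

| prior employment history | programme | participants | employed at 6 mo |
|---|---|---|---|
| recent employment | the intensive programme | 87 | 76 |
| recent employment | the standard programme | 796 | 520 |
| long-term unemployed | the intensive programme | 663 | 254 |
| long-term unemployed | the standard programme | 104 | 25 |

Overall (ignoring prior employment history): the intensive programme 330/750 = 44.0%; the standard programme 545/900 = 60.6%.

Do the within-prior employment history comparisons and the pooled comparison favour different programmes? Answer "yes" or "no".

Within each prior employment history level (recent employment 87.4% vs 65.3%; long-term unemployed 38.3% vs 24.0%), the intensive programme has the higher rate every time. Pooled: 44.0% vs 60.6% — the standard programme has the higher rate overall. The two comparisons disagree.

yes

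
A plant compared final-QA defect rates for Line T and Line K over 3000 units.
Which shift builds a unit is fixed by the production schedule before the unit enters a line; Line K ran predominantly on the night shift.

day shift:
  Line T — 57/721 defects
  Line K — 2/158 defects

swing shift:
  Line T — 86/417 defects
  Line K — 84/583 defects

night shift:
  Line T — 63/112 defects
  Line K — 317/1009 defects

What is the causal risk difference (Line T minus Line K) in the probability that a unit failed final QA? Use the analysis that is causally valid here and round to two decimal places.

+0.13

Line K is lower inside every shift stratum but Line T is lower in aggregate. Whether to stratify depends on how shift relates to the line.
Since shift is a pre-existing factor (not a product of the line) and it affects the outcome on its own, it is a confounder. The stratified rates, not the pooled rate, identify the causal effect.
Adjusting over the population distribution of shift: 0.293·(0.079−0.013) + 0.333·(0.206−0.144) + 0.374·(0.562−0.314) = +0.133.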